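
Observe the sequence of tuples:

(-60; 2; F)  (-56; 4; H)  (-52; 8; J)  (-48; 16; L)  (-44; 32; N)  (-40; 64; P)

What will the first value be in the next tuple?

-36

First value goes -60, -56, -52, -48, -44, -40 → -36 (+4 each step).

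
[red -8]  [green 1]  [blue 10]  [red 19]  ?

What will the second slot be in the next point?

28

Second slot goes -8, 1, 10, 19 → 28 (+9 each step).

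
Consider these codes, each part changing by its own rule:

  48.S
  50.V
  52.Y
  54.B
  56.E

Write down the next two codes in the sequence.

58.H, 60.K

For the first component, +2 each step: 48, 50, 52, 54, 56 → 58 → 60.
Letter: letters move forward 3 places in the alphabet, wrapping Z→A, so S, V, Y, B, E → H → K.
So the next two codes are 58.H and 60.K.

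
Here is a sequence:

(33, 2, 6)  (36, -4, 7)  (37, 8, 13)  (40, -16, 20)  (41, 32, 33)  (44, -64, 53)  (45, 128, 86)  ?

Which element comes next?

(48, -256, 139)

First part — alternating steps +3, +1, +3, +1, …: 33, 36, 37, 40, 41, 44, 45 → 48.
Second part: ×(-2) each step, so 2, -4, 8, -16, 32, -64, 128 → -256.
Third part goes 6, 7, 13, 20, 33, 53, 86 → 139 (each term is the sum of the two before it).
Putting it together: (48, -256, 139).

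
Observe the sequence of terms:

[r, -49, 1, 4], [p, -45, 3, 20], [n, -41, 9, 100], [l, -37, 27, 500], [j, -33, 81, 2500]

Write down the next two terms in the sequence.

[h, -29, 243, 12500], [f, -25, 729, 62500]

Letter: letters move back 2 places in the alphabet; r, p, n, l, j → h → f.
Second coordinate goes -49, -45, -41, -37, -33 → -29 → -25 (+4 each step).
Third coordinate: 1, 3, 9, 27, 81 → 243 → 729 (×3 each step).
Fourth coordinate — ×5 each step: 4, 20, 100, 500, 2500 → 12500 → 62500.
Putting the parts together: [h, -29, 243, 12500] and then [f, -25, 729, 62500].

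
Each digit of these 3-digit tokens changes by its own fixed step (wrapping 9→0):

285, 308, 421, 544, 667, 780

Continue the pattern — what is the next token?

803

First digit: 2, 3, 4, 5, 6, 7 → 8 (+1 each step, mod 10).
Second digit: 8, 0, 2, 4, 6, 8 → 0 (+2 each step, mod 10).
Third digit goes 5, 8, 1, 4, 7, 0 → 3 (+3 each step, mod 10).
So the next token is 803.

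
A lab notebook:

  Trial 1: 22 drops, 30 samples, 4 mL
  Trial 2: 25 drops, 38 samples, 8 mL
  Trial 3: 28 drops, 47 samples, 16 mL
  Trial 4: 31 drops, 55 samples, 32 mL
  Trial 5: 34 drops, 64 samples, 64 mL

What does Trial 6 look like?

37 drops, 72 samples, 128 mL

Drops — +3 each step: 22, 25, 28, 31, 34 → 37.
Samples: alternating steps +8, +9, +8, +9, …, so 30, 38, 47, 55, 64 → 72.
ML goes 4, 8, 16, 32, 64 → 128 (×2 each step).
So the next line is 37 drops, 72 samples, 128 mL.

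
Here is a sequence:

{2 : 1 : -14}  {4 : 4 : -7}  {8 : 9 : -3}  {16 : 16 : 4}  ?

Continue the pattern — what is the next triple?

{32 : 25 : 8}

First part: ×2 each step; 2, 4, 8, 16 → 32.
Second part goes 1, 4, 9, 16 → 25 (perfect squares: 1², 2², 3², …).
Third part: alternating steps +7, +4, +7, +4, …; -14, -7, -3, 4 → 8.
Combining the parts gives {32 : 25 : 8}.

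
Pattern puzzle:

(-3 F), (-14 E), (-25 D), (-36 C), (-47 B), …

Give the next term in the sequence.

(-58 A)

First part goes -3, -14, -25, -36, -47 → -58 (−11 each step).
Letter: letters move back 1 place in the alphabet, so F, E, D, C, B → A.
Putting it together: (-58 A).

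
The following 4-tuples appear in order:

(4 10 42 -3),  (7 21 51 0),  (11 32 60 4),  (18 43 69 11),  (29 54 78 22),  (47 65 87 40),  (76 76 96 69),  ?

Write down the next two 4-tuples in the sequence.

First entry: each term is the sum of the two before it, so 4, 7, 11, 18, 29, 47, 76 → 123 → 199.
Second entry: 10, 21, 32, 43, 54, 65, 76 → 87 → 98 (+11 each step).
For the third entry, +9 each step: 42, 51, 60, 69, 78, 87, 96 → 105 → 114.
Fourth entry goes -3, 0, 4, 11, 22, 40, 69 → 116 → 192 (always 7 less than the first entry).
Putting the parts together: (123 87 105 116) and then (199 98 114 192).

(123 87 105 116), (199 98 114 192)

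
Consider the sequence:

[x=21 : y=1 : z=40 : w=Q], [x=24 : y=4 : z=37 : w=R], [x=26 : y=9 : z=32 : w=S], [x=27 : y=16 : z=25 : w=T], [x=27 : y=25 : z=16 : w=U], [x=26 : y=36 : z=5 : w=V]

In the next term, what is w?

X: differences are 3, 2, 1, … (decreasing by 1 each time), so 21, 24, 26, 27, 27, 26 → 24.
Y: perfect squares: 1², 2², 3², …, so 1, 4, 9, 16, 25, 36 → 49.
Z goes 40, 37, 32, 25, 16, 5 → -8 (together with the y always sums to 41).
W — letters move forward 1 place in the alphabet: Q, R, S, T, U, V → W.

W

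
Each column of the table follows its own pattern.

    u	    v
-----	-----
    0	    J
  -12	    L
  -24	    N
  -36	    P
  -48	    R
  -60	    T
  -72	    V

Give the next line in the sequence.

-84  X

Column u — −12 each step: 0, -12, -24, -36, -48, -60, -72 → -84.
Column v goes J, L, N, P, R, T, V → X (letters move forward 2 places in the alphabet).
Putting it together: -84  X.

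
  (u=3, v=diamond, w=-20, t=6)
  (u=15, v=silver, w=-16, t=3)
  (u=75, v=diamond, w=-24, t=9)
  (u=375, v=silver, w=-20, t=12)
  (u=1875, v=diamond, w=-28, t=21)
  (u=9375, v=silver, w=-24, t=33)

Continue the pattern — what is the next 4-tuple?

(u=46875, v=diamond, w=-32, t=54)

U: 3, 15, 75, 375, 1875, 9375 → 46875 (×5 each step).
V: diamond, silver, diamond, silver, diamond, silver → diamond (alternates diamond ↔ silver).
W: -20, -16, -24, -20, -28, -24 → -32 (alternating steps +4, −8, +4, −8, …).
For the t, each term is the sum of the two before it: 6, 3, 9, 12, 21, 33 → 54.
Putting it together: (u=46875, v=diamond, w=-32, t=54).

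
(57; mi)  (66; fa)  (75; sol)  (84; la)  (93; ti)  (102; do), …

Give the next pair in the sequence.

(111; re)

First value goes 57, 66, 75, 84, 93, 102 → 111 (+9 each step).
Note: runs through the solfège scale do→ti; mi, fa, sol, la, ti, do → re.
Putting it together: (111; re).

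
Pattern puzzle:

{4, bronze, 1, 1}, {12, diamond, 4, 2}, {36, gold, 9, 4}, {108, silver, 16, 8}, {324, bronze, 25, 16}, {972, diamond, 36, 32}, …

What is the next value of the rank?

First part: ×3 each step, so 4, 12, 36, 108, 324, 972 → 2916.
For the rank, repeats bronze → diamond → gold → silver: bronze, diamond, gold, silver, bronze, diamond → gold.
For the third part, perfect squares: 1², 2², 3², …: 1, 4, 9, 16, 25, 36 → 49.
Fourth part: ×2 each step, so 1, 2, 4, 8, 16, 32 → 64.

gold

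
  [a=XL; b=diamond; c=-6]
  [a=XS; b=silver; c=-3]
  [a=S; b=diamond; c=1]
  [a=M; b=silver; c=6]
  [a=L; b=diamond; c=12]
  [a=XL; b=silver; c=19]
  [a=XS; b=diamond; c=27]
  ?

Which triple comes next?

A: repeats XL → XS → S → M → L; XL, XS, S, M, L, XL, XS → S.
B: alternates diamond ↔ silver; diamond, silver, diamond, silver, diamond, silver, diamond → silver.
For the c, differences are 3, 4, 5, … (increasing by 1 each time): -6, -3, 1, 6, 12, 19, 27 → 36.
Putting it together: [a=S; b=silver; c=36].

[a=S; b=silver; c=36]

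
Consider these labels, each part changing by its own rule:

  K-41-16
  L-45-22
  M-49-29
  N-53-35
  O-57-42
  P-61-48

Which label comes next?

Letter goes K, L, M, N, O, P → Q (letters move forward 1 place in the alphabet).
For the second component, +4 each step: 41, 45, 49, 53, 57, 61 → 65.
Third component — alternating steps +6, +7, +6, +7, …: 16, 22, 29, 35, 42, 48 → 55.
Putting it together: Q-65-55.

Q-65-55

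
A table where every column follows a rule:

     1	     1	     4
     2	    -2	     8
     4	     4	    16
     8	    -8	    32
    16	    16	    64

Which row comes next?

32  -32  128

First component: ×2 each step, so 1, 2, 4, 8, 16 → 32.
Second component: ×(-2) each step; 1, -2, 4, -8, 16 → -32.
Third component: 4, 8, 16, 32, 64 → 128 (×2 each step).
Putting it together: 32  -32  128.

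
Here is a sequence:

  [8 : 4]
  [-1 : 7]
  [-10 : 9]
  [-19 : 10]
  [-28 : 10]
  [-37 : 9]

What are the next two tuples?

First slot: −9 each step; 8, -1, -10, -19, -28, -37 → -46 → -55.
Second slot: 4, 7, 9, 10, 10, 9 → 7 → 4 (differences are 3, 2, 1, … (decreasing by 1 each time)).
So the next two tuples are [-46 : 7] and [-55 : 4].

[-46 : 7], [-55 : 4]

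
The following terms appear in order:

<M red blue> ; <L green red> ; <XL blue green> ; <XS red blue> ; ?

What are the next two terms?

Size goes M, L, XL, XS → S → M (runs through clothing sizes XS→XL).
First colour: red, green, blue, red → green → blue (repeats red → green → blue).
Second colour — repeats blue → red → green: blue, red, green, blue → red → green.
Putting the parts together: <S green red> and then <M blue green>.

<S green red>, <M blue green>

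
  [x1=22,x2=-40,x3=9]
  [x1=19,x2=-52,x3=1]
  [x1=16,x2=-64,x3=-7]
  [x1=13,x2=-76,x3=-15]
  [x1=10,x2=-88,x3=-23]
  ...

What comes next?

X1 goes 22, 19, 16, 13, 10 → 7 (−3 each step).
X2: -40, -52, -64, -76, -88 → -100 (−12 each step).
X3: 9, 1, -7, -15, -23 → -31 (−8 each step).
So the next element is [x1=7,x2=-100,x3=-31].

[x1=7,x2=-100,x3=-31]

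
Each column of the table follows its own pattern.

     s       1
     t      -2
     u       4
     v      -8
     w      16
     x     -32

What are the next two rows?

Letter — letters move forward 1 place in the alphabet: s, t, u, v, w, x → y → z.
Second component goes 1, -2, 4, -8, 16, -32 → 64 → -128 (×(-2) each step).
So the next two rows are y  64 and z  -128.

y  64; z  -128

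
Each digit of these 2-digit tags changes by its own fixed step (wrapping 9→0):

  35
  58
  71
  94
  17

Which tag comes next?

30

First digit — +2 each step, mod 10: 3, 5, 7, 9, 1 → 3.
Second digit: 5, 8, 1, 4, 7 → 0 (+3 each step, mod 10).
Putting it together: 30.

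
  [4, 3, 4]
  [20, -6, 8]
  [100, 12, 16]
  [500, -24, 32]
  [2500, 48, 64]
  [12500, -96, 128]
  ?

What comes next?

[62500, 192, 256]

For the first entry, ×5 each step: 4, 20, 100, 500, 2500, 12500 → 62500.
Second entry: 3, -6, 12, -24, 48, -96 → 192 (×(-2) each step).
Third entry: ×2 each step; 4, 8, 16, 32, 64, 128 → 256.
Combining the parts gives [62500, 192, 256].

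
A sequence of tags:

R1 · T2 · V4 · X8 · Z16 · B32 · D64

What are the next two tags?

F128, H256

Letter: R, T, V, X, Z, B, D → F → H (letters move forward 2 places in the alphabet, wrapping Z→A).
Second component: ×2 each step, so 1, 2, 4, 8, 16, 32, 64 → 128 → 256.
Putting the parts together: F128 and then H256.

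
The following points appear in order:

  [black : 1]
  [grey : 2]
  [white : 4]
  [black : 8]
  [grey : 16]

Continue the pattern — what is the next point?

[white : 32]

Shade: repeats black → grey → white, so black, grey, white, black, grey → white.
Second value — ×2 each step: 1, 2, 4, 8, 16 → 32.
Combining the parts gives [white : 32].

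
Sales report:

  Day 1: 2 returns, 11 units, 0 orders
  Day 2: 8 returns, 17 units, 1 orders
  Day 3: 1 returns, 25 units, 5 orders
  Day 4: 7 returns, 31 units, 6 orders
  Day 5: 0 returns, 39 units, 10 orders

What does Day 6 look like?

6 returns, 45 units, 11 orders

Returns goes 2, 8, 1, 7, 0 → 6 (alternating steps +6, −7, +6, −7, …).
Units — alternating steps +6, +8, +6, +8, …: 11, 17, 25, 31, 39 → 45.
For the orders, alternating steps +1, +4, +1, +4, …: 0, 1, 5, 6, 10 → 11.
Putting it together: 6 returns, 45 units, 11 orders.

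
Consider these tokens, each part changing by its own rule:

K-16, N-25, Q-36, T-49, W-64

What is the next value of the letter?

Z

Letter: K, N, Q, T, W → Z (letters move forward 3 places in the alphabet).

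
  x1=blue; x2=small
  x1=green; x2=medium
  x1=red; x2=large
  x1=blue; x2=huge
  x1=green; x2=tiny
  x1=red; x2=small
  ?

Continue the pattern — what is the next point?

x1=blue; x2=medium

X1: repeats blue → green → red; blue, green, red, blue, green, red → blue.
X2: repeats small → medium → large → huge → tiny, so small, medium, large, huge, tiny, small → medium.
So the next point is x1=blue; x2=medium.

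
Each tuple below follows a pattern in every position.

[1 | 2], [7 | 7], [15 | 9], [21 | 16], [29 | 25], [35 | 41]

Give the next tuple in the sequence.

[43 | 66]

First coordinate: 1, 7, 15, 21, 29, 35 → 43 (alternating steps +6, +8, +6, +8, …).
Second coordinate: each term is the sum of the two before it, so 2, 7, 9, 16, 25, 41 → 66.
Putting it together: [43 | 66].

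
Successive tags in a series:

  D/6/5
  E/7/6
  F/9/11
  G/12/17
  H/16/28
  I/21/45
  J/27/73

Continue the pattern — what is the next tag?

K/34/118

For the letter, letters move forward 1 place in the alphabet: D, E, F, G, H, I, J → K.
Second component: differences are 1, 2, 3, … (increasing by 1 each time); 6, 7, 9, 12, 16, 21, 27 → 34.
Third component: 5, 6, 11, 17, 28, 45, 73 → 118 (each term is the sum of the two before it).
Combining the parts gives K/34/118.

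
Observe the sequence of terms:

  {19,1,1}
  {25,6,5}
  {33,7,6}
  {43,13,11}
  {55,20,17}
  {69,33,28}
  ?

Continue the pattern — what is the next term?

{85,53,45}

First entry: differences are 6, 8, 10, … (increasing by 2 each time); 19, 25, 33, 43, 55, 69 → 85.
Second entry: each term is the sum of the two before it; 1, 6, 7, 13, 20, 33 → 53.
Third entry: each term is the sum of the two before it; 1, 5, 6, 11, 17, 28 → 45.
So the next term is {85,53,45}.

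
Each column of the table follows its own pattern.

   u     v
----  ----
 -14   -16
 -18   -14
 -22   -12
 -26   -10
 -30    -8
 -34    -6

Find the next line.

-38  -4

Column u — −4 each step: -14, -18, -22, -26, -30, -34 → -38.
For the column v, +2 each step: -16, -14, -12, -10, -8, -6 → -4.
So the next line is -38  -4.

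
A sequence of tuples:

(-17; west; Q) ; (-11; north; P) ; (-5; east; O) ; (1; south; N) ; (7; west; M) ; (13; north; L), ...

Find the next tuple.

(19; east; K)

For the first part, +6 each step: -17, -11, -5, 1, 7, 13 → 19.
Direction: repeats west → north → east → south; west, north, east, south, west, north → east.
Letter goes Q, P, O, N, M, L → K (letters move back 1 place in the alphabet).
Combining the parts gives (19; east; K).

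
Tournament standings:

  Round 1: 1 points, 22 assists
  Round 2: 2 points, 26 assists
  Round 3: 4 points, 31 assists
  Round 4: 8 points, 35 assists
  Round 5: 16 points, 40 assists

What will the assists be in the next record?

Assists: 22, 26, 31, 35, 40 → 44 (alternating steps +4, +5, +4, +5, …).

44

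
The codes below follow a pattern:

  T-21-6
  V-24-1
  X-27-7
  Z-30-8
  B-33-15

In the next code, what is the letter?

D

Letter: letters move forward 2 places in the alphabet, wrapping Z→A, so T, V, X, Z, B → D.
Second component goes 21, 24, 27, 30, 33 → 36 (+3 each step).
Third component — each term is the sum of the two before it: 6, 1, 7, 8, 15 → 23.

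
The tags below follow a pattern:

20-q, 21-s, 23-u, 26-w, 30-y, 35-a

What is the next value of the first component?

First component: 20, 21, 23, 26, 30, 35 → 41 (differences are 1, 2, 3, … (increasing by 1 each time)).

41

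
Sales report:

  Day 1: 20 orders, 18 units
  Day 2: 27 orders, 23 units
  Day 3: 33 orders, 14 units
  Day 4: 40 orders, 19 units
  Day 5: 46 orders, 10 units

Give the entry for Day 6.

For the orders, alternating steps +7, +6, +7, +6, …: 20, 27, 33, 40, 46 → 53.
Units: alternating steps +5, −9, +5, −9, …; 18, 23, 14, 19, 10 → 15.
So the next record is 53 orders, 15 units.

53 orders, 15 units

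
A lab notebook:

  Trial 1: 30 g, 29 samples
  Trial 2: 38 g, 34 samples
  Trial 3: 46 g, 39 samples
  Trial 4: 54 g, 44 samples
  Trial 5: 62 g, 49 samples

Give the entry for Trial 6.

70 g, 54 samples

G: +8 each step, so 30, 38, 46, 54, 62 → 70.
Samples: +5 each step; 29, 34, 39, 44, 49 → 54.
Combining the parts gives 70 g, 54 samples.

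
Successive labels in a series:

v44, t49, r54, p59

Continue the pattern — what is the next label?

n64

Letter: v, t, r, p → n (letters move back 2 places in the alphabet).
Second component — +5 each step: 44, 49, 54, 59 → 64.
Putting it together: n64.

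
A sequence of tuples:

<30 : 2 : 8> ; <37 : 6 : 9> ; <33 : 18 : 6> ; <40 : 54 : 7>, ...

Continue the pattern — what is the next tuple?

<36 : 162 : 4>

First component: alternating steps +7, −4, +7, −4, …; 30, 37, 33, 40 → 36.
Second component: ×3 each step, so 2, 6, 18, 54 → 162.
Third component: alternating steps +1, −3, +1, −3, …; 8, 9, 6, 7 → 4.
So the next tuple is <36 : 162 : 4>.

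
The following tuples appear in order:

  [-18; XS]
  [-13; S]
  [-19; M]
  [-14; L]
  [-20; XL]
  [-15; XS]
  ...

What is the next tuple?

[-21; S]

First value: -18, -13, -19, -14, -20, -15 → -21 (alternating steps +5, −6, +5, −6, …).
Size: XS, S, M, L, XL, XS → S (repeats XS → S → M → L → XL).
Combining the parts gives [-21; S].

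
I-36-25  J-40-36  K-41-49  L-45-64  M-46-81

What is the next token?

N-50-100

Letter goes I, J, K, L, M → N (letters move forward 1 place in the alphabet).
For the second component, alternating steps +4, +1, +4, +1, …: 36, 40, 41, 45, 46 → 50.
Third component: perfect squares: 5², 6², 7², …, so 25, 36, 49, 64, 81 → 100.
Combining the parts gives N-50-100.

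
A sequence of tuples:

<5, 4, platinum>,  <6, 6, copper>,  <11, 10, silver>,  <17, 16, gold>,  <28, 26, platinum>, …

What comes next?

First entry: each term is the sum of the two before it, so 5, 6, 11, 17, 28 → 45.
For the second entry, each term is the sum of the two before it: 4, 6, 10, 16, 26 → 42.
Metal: repeats platinum → copper → silver → gold; platinum, copper, silver, gold, platinum → copper.
So the next tuple is <45, 42, copper>.

<45, 42, copper>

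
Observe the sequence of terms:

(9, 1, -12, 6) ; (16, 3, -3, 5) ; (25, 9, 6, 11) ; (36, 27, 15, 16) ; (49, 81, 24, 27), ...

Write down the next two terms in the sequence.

(64, 243, 33, 43), (81, 729, 42, 70)

First component — perfect squares: 3², 4², 5², …: 9, 16, 25, 36, 49 → 64 → 81.
Second component goes 1, 3, 9, 27, 81 → 243 → 729 (×3 each step).
For the third component, +9 each step: -12, -3, 6, 15, 24 → 33 → 42.
For the fourth component, each term is the sum of the two before it: 6, 5, 11, 16, 27 → 43 → 70.
So the next two terms are (64, 243, 33, 43) and (81, 729, 42, 70).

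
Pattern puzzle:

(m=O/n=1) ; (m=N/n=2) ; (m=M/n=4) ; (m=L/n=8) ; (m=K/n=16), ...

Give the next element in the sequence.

M: letters move back 1 place in the alphabet, so O, N, M, L, K → J.
N — ×2 each step: 1, 2, 4, 8, 16 → 32.
So the next element is (m=J/n=32).

(m=J/n=32)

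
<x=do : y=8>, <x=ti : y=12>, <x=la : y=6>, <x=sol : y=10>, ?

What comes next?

<x=fa : y=4>

For the x, runs backward through the solfège scale do→ti: do, ti, la, sol → fa.
Y: 8, 12, 6, 10 → 4 (alternating steps +4, −6, +4, −6, …).
So the next point is <x=fa : y=4>.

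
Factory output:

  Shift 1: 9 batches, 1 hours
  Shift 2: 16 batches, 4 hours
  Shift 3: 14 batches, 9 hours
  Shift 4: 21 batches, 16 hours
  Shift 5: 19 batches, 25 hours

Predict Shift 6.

26 batches, 36 hours

Batches: 9, 16, 14, 21, 19 → 26 (alternating steps +7, −2, +7, −2, …).
Hours — perfect squares: 1², 2², 3², …: 1, 4, 9, 16, 25 → 36.
Combining the parts gives 26 batches, 36 hours.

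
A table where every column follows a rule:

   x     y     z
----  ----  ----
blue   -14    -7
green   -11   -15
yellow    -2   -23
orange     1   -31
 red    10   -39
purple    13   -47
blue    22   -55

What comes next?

Column x: blue, green, yellow, orange, red, purple, blue → green (repeats blue → green → yellow → orange → red → purple).
Column y: alternating steps +3, +9, +3, +9, …; -14, -11, -2, 1, 10, 13, 22 → 25.
Column z — −8 each step: -7, -15, -23, -31, -39, -47, -55 → -63.
Putting it together: green  25  -63.

green  25  -63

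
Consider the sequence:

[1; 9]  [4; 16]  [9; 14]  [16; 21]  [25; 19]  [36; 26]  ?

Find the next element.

For the first value, perfect squares: 1², 2², 3², …: 1, 4, 9, 16, 25, 36 → 49.
For the second value, alternating steps +7, −2, +7, −2, …: 9, 16, 14, 21, 19, 26 → 24.
Combining the parts gives [49; 24].

[49; 24]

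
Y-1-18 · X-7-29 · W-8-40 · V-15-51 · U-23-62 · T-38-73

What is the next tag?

S-61-84

Letter: letters move back 1 place in the alphabet; Y, X, W, V, U, T → S.
For the second component, each term is the sum of the two before it: 1, 7, 8, 15, 23, 38 → 61.
Third component: +11 each step; 18, 29, 40, 51, 62, 73 → 84.
So the next tag is S-61-84.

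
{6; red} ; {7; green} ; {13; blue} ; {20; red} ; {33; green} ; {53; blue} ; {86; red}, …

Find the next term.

{139; green}

First part — each term is the sum of the two before it: 6, 7, 13, 20, 33, 53, 86 → 139.
For the colour, repeats red → green → blue: red, green, blue, red, green, blue, red → green.
Combining the parts gives {139; green}.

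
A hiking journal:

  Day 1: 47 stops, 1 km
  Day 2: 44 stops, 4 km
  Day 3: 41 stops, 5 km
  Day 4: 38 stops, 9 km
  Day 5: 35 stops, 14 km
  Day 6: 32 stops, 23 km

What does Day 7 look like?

Stops — −3 each step: 47, 44, 41, 38, 35, 32 → 29.
For the km, each term is the sum of the two before it: 1, 4, 5, 9, 14, 23 → 37.
Combining the parts gives 29 stops, 37 km.

29 stops, 37 km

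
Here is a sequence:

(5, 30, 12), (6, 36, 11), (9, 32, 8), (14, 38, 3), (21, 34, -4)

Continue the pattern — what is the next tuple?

First part — differences are 1, 3, 5, … (increasing by 2 each time): 5, 6, 9, 14, 21 → 30.
Second part: 30, 36, 32, 38, 34 → 40 (alternating steps +6, −4, +6, −4, …).
Third part: together with the first part always sums to 17; 12, 11, 8, 3, -4 → -13.
So the next tuple is (30, 40, -13).

(30, 40, -13)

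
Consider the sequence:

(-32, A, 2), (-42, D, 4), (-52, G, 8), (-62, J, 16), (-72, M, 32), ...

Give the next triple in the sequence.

First entry: −10 each step, so -32, -42, -52, -62, -72 → -82.
Letter: A, D, G, J, M → P (letters move forward 3 places in the alphabet).
Third entry: ×2 each step; 2, 4, 8, 16, 32 → 64.
Putting it together: (-82, P, 64).

(-82, P, 64)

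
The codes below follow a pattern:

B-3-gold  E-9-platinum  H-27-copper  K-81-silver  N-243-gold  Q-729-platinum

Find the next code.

Letter: letters move forward 3 places in the alphabet; B, E, H, K, N, Q → T.
Second component: ×3 each step; 3, 9, 27, 81, 243, 729 → 2187.
Metal goes gold, platinum, copper, silver, gold, platinum → copper (repeats gold → platinum → copper → silver).
Putting it together: T-2187-copper.

T-2187-copper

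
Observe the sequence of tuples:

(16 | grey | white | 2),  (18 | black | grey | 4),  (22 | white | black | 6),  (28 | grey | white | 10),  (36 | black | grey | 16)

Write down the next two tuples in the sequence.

First component — differences are 2, 4, 6, … (increasing by 2 each time): 16, 18, 22, 28, 36 → 46 → 58.
First shade — repeats grey → black → white: grey, black, white, grey, black → white → grey.
Second shade — repeats white → grey → black: white, grey, black, white, grey → black → white.
Fourth component: each term is the sum of the two before it, so 2, 4, 6, 10, 16 → 26 → 42.
Putting the parts together: (46 | white | black | 26) and then (58 | grey | white | 42).

(46 | white | black | 26), (58 | grey | white | 42)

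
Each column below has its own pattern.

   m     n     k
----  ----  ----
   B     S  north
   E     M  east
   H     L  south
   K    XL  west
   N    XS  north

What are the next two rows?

Column m: letters move forward 3 places in the alphabet, so B, E, H, K, N → Q → T.
Column n goes S, M, L, XL, XS → S → M (runs through clothing sizes XS→XL).
Column k: repeats north → east → south → west, so north, east, south, west, north → east → south.
Putting the parts together: Q  S  east and then T  M  south.

Q  S  east; T  M  south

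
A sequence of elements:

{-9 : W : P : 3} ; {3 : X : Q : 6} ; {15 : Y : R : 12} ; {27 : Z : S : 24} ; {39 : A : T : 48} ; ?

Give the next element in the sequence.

{51 : B : U : 96}

First entry goes -9, 3, 15, 27, 39 → 51 (+12 each step).
First letter goes W, X, Y, Z, A → B (letters move forward 1 place in the alphabet, wrapping Z→A).
For the second letter, letters move forward 1 place in the alphabet: P, Q, R, S, T → U.
Fourth entry goes 3, 6, 12, 24, 48 → 96 (×2 each step).
Putting it together: {51 : B : U : 96}.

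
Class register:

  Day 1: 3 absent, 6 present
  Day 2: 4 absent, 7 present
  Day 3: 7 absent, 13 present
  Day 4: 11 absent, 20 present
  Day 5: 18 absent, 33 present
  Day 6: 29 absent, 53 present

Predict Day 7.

47 absent, 86 present

Absent — each term is the sum of the two before it: 3, 4, 7, 11, 18, 29 → 47.
Present: 6, 7, 13, 20, 33, 53 → 86 (each term is the sum of the two before it).
So the next row is 47 absent, 86 present.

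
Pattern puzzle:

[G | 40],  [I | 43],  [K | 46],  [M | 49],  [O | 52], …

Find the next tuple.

Letter — letters move forward 2 places in the alphabet: G, I, K, M, O → Q.
For the second entry, +3 each step: 40, 43, 46, 49, 52 → 55.
Combining the parts gives [Q | 55].

[Q | 55]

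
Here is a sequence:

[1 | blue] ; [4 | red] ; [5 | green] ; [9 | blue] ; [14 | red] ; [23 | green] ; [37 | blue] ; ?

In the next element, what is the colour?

red

For the colour, repeats blue → red → green: blue, red, green, blue, red, green, blue → red.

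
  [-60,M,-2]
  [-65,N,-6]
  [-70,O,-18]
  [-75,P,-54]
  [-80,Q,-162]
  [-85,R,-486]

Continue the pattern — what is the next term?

[-90,S,-1458]

First component: -60, -65, -70, -75, -80, -85 → -90 (−5 each step).
Letter goes M, N, O, P, Q, R → S (letters move forward 1 place in the alphabet).
Third component: ×3 each step; -2, -6, -18, -54, -162, -486 → -1458.
Putting it together: [-90,S,-1458].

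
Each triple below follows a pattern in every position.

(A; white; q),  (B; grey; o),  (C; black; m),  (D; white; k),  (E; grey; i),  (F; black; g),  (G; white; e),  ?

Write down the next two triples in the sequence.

(H; grey; c), (I; black; a)

First letter: A, B, C, D, E, F, G → H → I (letters move forward 1 place in the alphabet).
Shade — repeats white → grey → black: white, grey, black, white, grey, black, white → grey → black.
Second letter: q, o, m, k, i, g, e → c → a (letters move back 2 places in the alphabet).
Putting the parts together: (H; grey; c) and then (I; black; a).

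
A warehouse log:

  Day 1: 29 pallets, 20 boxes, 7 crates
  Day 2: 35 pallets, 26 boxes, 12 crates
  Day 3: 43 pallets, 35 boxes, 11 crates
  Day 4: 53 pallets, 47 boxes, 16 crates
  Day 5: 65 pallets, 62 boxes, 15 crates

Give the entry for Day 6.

Pallets: differences are 6, 8, 10, … (increasing by 2 each time); 29, 35, 43, 53, 65 → 79.
Boxes goes 20, 26, 35, 47, 62 → 80 (differences are 6, 9, 12, … (increasing by 3 each time)).
For the crates, alternating steps +5, −1, +5, −1, …: 7, 12, 11, 16, 15 → 20.
Putting it together: 79 pallets, 80 boxes, 20 crates.

79 pallets, 80 boxes, 20 crates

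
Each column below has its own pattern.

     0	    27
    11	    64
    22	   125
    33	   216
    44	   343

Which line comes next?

55  512

For the first component, +11 each step: 0, 11, 22, 33, 44 → 55.
Second component: perfect cubes: 3³, 4³, 5³, …; 27, 64, 125, 216, 343 → 512.
Combining the parts gives 55  512.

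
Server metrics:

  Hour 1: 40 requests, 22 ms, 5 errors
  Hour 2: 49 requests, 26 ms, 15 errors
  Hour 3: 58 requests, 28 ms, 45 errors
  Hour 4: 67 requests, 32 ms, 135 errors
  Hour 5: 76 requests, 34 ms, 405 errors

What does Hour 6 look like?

85 requests, 38 ms, 1215 errors

Requests — +9 each step: 40, 49, 58, 67, 76 → 85.
Ms: alternating steps +4, +2, +4, +2, …; 22, 26, 28, 32, 34 → 38.
Errors — ×3 each step: 5, 15, 45, 135, 405 → 1215.
Combining the parts gives 85 requests, 38 ms, 1215 errors.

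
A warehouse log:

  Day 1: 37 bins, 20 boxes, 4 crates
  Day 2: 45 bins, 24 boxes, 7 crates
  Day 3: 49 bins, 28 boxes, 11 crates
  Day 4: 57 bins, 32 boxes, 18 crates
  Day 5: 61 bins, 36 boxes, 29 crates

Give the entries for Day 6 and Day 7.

69 bins, 40 boxes, 47 crates; 73 bins, 44 boxes, 76 crates

For the bins, alternating steps +8, +4, +8, +4, …: 37, 45, 49, 57, 61 → 69 → 73.
For the boxes, +4 each step: 20, 24, 28, 32, 36 → 40 → 44.
Crates — each term is the sum of the two before it: 4, 7, 11, 18, 29 → 47 → 76.
Putting the parts together: 69 bins, 40 boxes, 47 crates and then 73 bins, 44 boxes, 76 crates.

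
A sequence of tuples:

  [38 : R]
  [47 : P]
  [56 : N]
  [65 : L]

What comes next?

[74 : J]

For the first entry, +9 each step: 38, 47, 56, 65 → 74.
Letter: letters move back 2 places in the alphabet, so R, P, N, L → J.
Combining the parts gives [74 : J].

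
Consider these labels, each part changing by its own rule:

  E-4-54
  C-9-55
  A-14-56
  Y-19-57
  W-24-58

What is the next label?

Letter goes E, C, A, Y, W → U (letters move back 2 places in the alphabet, wrapping A→Z).
Second component: +5 each step; 4, 9, 14, 19, 24 → 29.
Third component — +1 each step: 54, 55, 56, 57, 58 → 59.
Putting it together: U-29-59.

U-29-59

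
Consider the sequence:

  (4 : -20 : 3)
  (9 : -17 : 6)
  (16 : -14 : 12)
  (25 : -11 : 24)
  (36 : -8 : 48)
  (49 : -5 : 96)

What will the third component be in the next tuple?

For the third component, ×2 each step: 3, 6, 12, 24, 48, 96 → 192.

192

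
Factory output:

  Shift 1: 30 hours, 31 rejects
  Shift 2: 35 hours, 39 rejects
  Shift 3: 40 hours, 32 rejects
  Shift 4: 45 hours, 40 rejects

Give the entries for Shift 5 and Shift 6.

Hours: +5 each step; 30, 35, 40, 45 → 50 → 55.
Rejects: alternating steps +8, −7, +8, −7, …, so 31, 39, 32, 40 → 33 → 41.
Putting the parts together: 50 hours, 33 rejects and then 55 hours, 41 rejects.

50 hours, 33 rejects; 55 hours, 41 rejects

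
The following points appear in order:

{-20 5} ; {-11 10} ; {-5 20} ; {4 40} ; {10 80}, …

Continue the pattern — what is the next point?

First component goes -20, -11, -5, 4, 10 → 19 (alternating steps +9, +6, +9, +6, …).
Second component: 5, 10, 20, 40, 80 → 160 (×2 each step).
So the next point is {19 160}.

{19 160}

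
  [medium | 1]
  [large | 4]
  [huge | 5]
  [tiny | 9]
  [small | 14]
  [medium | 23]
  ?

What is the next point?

[large | 37]

For the size, repeats medium → large → huge → tiny → small: medium, large, huge, tiny, small, medium → large.
Second coordinate: each term is the sum of the two before it; 1, 4, 5, 9, 14, 23 → 37.
So the next point is [large | 37].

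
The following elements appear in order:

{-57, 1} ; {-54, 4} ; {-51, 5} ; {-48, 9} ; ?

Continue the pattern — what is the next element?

First component: +3 each step; -57, -54, -51, -48 → -45.
Second component — each term is the sum of the two before it: 1, 4, 5, 9 → 14.
Combining the parts gives {-45, 14}.

{-45, 14}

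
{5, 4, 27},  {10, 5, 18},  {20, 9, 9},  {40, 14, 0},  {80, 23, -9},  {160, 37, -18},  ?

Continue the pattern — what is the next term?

{320, 60, -27}

First component: ×2 each step, so 5, 10, 20, 40, 80, 160 → 320.
Second component: 4, 5, 9, 14, 23, 37 → 60 (each term is the sum of the two before it).
Third component — −9 each step: 27, 18, 9, 0, -9, -18 → -27.
Putting it together: {320, 60, -27}.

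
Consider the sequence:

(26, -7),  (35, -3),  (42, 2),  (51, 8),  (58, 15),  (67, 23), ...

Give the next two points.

For the first slot, alternating steps +9, +7, +9, +7, …: 26, 35, 42, 51, 58, 67 → 74 → 83.
Second slot: differences are 4, 5, 6, … (increasing by 1 each time), so -7, -3, 2, 8, 15, 23 → 32 → 42.
Putting the parts together: (74, 32) and then (83, 42).

(74, 32), (83, 42)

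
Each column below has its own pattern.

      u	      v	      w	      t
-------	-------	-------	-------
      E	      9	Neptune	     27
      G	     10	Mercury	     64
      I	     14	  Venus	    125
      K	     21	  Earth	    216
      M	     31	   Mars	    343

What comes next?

O  44  Jupiter  512

Column u: letters move forward 2 places in the alphabet; E, G, I, K, M → O.
Column v goes 9, 10, 14, 21, 31 → 44 (differences are 1, 4, 7, … (increasing by 3 each time)).
Column w: runs through the planets Mercury→Neptune; Neptune, Mercury, Venus, Earth, Mars → Jupiter.
Column t: 27, 64, 125, 216, 343 → 512 (perfect cubes: 3³, 4³, 5³, …).
Putting it together: O  44  Jupiter  512.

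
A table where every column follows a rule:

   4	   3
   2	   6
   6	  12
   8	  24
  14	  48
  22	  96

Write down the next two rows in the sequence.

First component: 4, 2, 6, 8, 14, 22 → 36 → 58 (each term is the sum of the two before it).
Second component — ×2 each step: 3, 6, 12, 24, 48, 96 → 192 → 384.
So the next two rows are 36  192 and 58  384.

36  192; 58  384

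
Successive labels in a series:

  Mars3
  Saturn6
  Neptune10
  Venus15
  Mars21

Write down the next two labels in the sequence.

Saturn28, Neptune36

For the planet, repeats Mars → Saturn → Neptune → Venus: Mars, Saturn, Neptune, Venus, Mars → Saturn → Neptune.
Second component: differences are 3, 4, 5, … (increasing by 1 each time); 3, 6, 10, 15, 21 → 28 → 36.
So the next two labels are Saturn28 and Neptune36.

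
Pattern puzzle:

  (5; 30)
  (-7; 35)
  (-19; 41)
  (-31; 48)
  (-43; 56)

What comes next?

First value: 5, -7, -19, -31, -43 → -55 (−12 each step).
Second value: differences are 5, 6, 7, … (increasing by 1 each time); 30, 35, 41, 48, 56 → 65.
Combining the parts gives (-55; 65).

(-55; 65)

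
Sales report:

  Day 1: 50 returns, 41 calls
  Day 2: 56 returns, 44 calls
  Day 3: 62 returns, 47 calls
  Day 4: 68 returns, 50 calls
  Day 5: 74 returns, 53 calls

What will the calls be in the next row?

Calls: 41, 44, 47, 50, 53 → 56 (+3 each step).

56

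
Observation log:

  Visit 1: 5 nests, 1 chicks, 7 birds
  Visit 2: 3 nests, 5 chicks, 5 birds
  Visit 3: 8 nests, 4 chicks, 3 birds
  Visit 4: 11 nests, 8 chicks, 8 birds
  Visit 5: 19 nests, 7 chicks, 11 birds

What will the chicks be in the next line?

11

Chicks: alternating steps +4, −1, +4, −1, …, so 1, 5, 4, 8, 7 → 11.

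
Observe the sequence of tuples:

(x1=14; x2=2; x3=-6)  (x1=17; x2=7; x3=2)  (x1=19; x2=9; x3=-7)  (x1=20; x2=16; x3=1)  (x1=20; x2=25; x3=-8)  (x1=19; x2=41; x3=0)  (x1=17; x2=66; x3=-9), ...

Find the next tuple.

X1 goes 14, 17, 19, 20, 20, 19, 17 → 14 (differences are 3, 2, 1, … (decreasing by 1 each time)).
X2 — each term is the sum of the two before it: 2, 7, 9, 16, 25, 41, 66 → 107.
X3 — alternating steps +8, −9, +8, −9, …: -6, 2, -7, 1, -8, 0, -9 → -1.
Combining the parts gives (x1=14; x2=107; x3=-1).

(x1=14; x2=107; x3=-1)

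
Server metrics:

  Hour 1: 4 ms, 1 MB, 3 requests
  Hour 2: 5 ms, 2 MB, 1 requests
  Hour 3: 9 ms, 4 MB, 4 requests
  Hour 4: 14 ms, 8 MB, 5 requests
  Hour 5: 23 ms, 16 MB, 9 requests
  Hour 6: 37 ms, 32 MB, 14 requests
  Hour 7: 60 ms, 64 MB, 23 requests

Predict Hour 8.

Ms: each term is the sum of the two before it; 4, 5, 9, 14, 23, 37, 60 → 97.
MB — ×2 each step: 1, 2, 4, 8, 16, 32, 64 → 128.
Requests: 3, 1, 4, 5, 9, 14, 23 → 37 (each term is the sum of the two before it).
Putting it together: 97 ms, 128 MB, 37 requests.

97 ms, 128 MB, 37 requests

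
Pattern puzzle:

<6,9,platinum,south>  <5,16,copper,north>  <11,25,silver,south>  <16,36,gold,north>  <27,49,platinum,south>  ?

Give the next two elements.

First slot: each term is the sum of the two before it; 6, 5, 11, 16, 27 → 43 → 70.
Second slot: 9, 16, 25, 36, 49 → 64 → 81 (perfect squares: 3², 4², 5², …).
For the metal, repeats platinum → copper → silver → gold: platinum, copper, silver, gold, platinum → copper → silver.
Direction — alternates south ↔ north: south, north, south, north, south → north → south.
So the next two elements are <43,64,copper,north> and <70,81,silver,south>.

<43,64,copper,north>, <70,81,silver,south>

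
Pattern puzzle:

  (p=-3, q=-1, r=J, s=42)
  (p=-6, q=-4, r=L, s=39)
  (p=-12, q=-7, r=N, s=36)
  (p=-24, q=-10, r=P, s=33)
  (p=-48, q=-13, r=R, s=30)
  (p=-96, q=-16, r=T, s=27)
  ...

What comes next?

(p=-192, q=-19, r=V, s=24)

P goes -3, -6, -12, -24, -48, -96 → -192 (×2 each step).
Q: −3 each step, so -1, -4, -7, -10, -13, -16 → -19.
R: letters move forward 2 places in the alphabet; J, L, N, P, R, T → V.
S: −3 each step; 42, 39, 36, 33, 30, 27 → 24.
Combining the parts gives (p=-192, q=-19, r=V, s=24).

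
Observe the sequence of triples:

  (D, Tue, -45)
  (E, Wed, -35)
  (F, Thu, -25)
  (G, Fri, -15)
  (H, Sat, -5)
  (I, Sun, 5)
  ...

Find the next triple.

Letter: letters move forward 1 place in the alphabet, so D, E, F, G, H, I → J.
Day: runs through the weekdays Mon→Sun; Tue, Wed, Thu, Fri, Sat, Sun → Mon.
Third slot — +10 each step: -45, -35, -25, -15, -5, 5 → 15.
Combining the parts gives (J, Mon, 15).

(J, Mon, 15)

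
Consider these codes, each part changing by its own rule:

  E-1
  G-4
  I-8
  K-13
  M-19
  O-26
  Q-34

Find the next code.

Letter — letters move forward 2 places in the alphabet: E, G, I, K, M, O, Q → S.
Second component: differences are 3, 4, 5, … (increasing by 1 each time); 1, 4, 8, 13, 19, 26, 34 → 43.
Combining the parts gives S-43.

S-43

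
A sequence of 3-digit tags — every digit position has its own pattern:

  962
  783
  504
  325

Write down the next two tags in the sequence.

146 then 967

For the first digit, −2 each step, mod 10: 9, 7, 5, 3 → 1 → 9.
Second digit: +2 each step, mod 10; 6, 8, 0, 2 → 4 → 6.
Third digit goes 2, 3, 4, 5 → 6 → 7 (+1 each step, mod 10).
So the next two tags are 146 and 967.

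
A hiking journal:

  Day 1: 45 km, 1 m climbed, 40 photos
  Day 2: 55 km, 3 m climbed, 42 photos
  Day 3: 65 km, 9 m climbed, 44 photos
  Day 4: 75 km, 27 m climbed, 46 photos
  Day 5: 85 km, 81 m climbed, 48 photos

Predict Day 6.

95 km, 243 m climbed, 50 photos

Km: 45, 55, 65, 75, 85 → 95 (+10 each step).
M climbed goes 1, 3, 9, 27, 81 → 243 (×3 each step).
Photos: +2 each step, so 40, 42, 44, 46, 48 → 50.
So the next record is 95 km, 243 m climbed, 50 photos.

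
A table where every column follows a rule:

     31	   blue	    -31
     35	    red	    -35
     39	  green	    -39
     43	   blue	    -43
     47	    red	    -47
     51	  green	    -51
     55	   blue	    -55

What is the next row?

59  red  -59

First component goes 31, 35, 39, 43, 47, 51, 55 → 59 (+4 each step).
Colour goes blue, red, green, blue, red, green, blue → red (repeats blue → red → green).
Third component goes -31, -35, -39, -43, -47, -51, -55 → -59 (always the negative of the first component).
Combining the parts gives 59  red  -59.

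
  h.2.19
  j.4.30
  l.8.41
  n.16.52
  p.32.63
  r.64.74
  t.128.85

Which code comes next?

Letter: letters move forward 2 places in the alphabet, so h, j, l, n, p, r, t → v.
Second component — ×2 each step: 2, 4, 8, 16, 32, 64, 128 → 256.
Third component: 19, 30, 41, 52, 63, 74, 85 → 96 (+11 each step).
So the next code is v.256.96.

v.256.96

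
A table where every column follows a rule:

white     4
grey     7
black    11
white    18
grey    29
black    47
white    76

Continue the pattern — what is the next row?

grey  123

Shade: white, grey, black, white, grey, black, white → grey (repeats white → grey → black).
Second component: 4, 7, 11, 18, 29, 47, 76 → 123 (each term is the sum of the two before it).
So the next row is grey  123.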